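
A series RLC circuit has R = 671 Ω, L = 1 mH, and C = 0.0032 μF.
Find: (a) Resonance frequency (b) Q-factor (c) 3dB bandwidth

Step 1 — Resonance: ω₀ = 1/√(LC) = 1/√(0.001·3.2e-09) = 5.59e+05 rad/s.
Step 2 — f₀ = ω₀/(2π) = 8.897e+04 Hz.
Step 3 — Series Q: Q = ω₀L/R = 5.59e+05·0.001/671 = 0.8331.
Step 4 — Bandwidth: Δω = ω₀/Q = 6.71e+05 rad/s; BW = Δω/(2π) = 1.068e+05 Hz.

(a) f₀ = 8.897e+04 Hz  (b) Q = 0.8331  (c) BW = 1.068e+05 Hz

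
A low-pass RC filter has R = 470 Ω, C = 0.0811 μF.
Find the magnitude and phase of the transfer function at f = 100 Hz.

Step 1 — Angular frequency: ω = 2π·100 = 628.3 rad/s.
Step 2 — Transfer function: H(jω) = 1/(1 + jωRC).
Step 3 — Denominator: 1 + jωRC = 1 + j·628.3·470·8.11e-08 = 1 + j0.02395.
Step 4 — H = 0.9994 - j0.02394.
Step 5 — Magnitude: |H| = 0.9997 (-0.0 dB); phase: φ = -1.4°.

|H| = 0.9997 (-0.0 dB), φ = -1.4°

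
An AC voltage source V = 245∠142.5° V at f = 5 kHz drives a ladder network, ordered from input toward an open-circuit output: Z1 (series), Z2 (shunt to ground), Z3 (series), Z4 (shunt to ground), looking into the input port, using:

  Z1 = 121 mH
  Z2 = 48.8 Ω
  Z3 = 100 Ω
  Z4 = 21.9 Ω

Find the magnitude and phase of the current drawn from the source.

Step 1 — Angular frequency: ω = 2π·f = 2π·5000 = 3.142e+04 rad/s.
Step 2 — Component impedances:
  Z1: Z = jωL = j·3.142e+04·0.121 = 0 + j3801 Ω
  Z2: Z = R = 48.8 Ω
  Z3: Z = R = 100 Ω
  Z4: Z = R = 21.9 Ω
Step 3 — Ladder network (open output): work backward from the far end, alternating series and parallel combinations. Z_in = 34.85 + j3801 Ω = 3801∠89.5° Ω.
Step 4 — Source phasor: V = 245∠142.5° V = -194.4 + j149.1 V.
Step 5 — Ohm's law: I = V / Z_total = (-194.4 + j149.1) / (34.85 + j3801) = 0.03876 + j0.05149 A.
Step 6 — Convert to polar: |I| = 0.06445 A, ∠I = 53.0°.

I = 0.06445∠53.0° A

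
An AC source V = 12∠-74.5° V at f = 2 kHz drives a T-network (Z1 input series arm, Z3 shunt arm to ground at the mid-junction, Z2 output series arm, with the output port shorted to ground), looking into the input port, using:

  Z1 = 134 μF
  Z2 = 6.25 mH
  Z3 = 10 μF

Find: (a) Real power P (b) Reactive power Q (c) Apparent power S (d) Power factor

Step 1 — Angular frequency: ω = 2π·f = 2π·2000 = 1.257e+04 rad/s.
Step 2 — Component impedances:
  Z1: Z = 1/(jωC) = -j/(ω·C) = 0 - j0.5939 Ω
  Z2: Z = jωL = j·1.257e+04·0.00625 = 0 + j78.54 Ω
  Z3: Z = 1/(jωC) = -j/(ω·C) = 0 - j7.958 Ω
Step 3 — With the output port shorted to ground, the output series arm Z2 runs from the junction to ground; the shunt arm Z3 also runs from the junction to ground. They appear in parallel: Z3 || Z2 = 0 - j8.855 Ω.
Step 4 — Series with input arm Z1: Z_in = Z1 + (Z3 || Z2) = 0 - j9.449 Ω = 9.449∠-90.0° Ω.
Step 5 — Source phasor: V = 12∠-74.5° V = 3.207 - j11.56 V.
Step 6 — Current: I = V / Z = 1.224 + j0.3394 A = 1.27∠15.5° A.
Step 7 — Complex power: S = V·I* = 0 - j15.24 VA.
Step 8 — Real power: P = Re(S) = 0 W.
Step 9 — Reactive power: Q = Im(S) = -15.24 VAR.
Step 10 — Apparent power: |S| = 15.24 VA.
Step 11 — Power factor: PF = P/|S| = 0 (leading).

(a) P = 0 W  (b) Q = -15.24 VAR  (c) S = 15.24 VA  (d) PF = 0 (leading)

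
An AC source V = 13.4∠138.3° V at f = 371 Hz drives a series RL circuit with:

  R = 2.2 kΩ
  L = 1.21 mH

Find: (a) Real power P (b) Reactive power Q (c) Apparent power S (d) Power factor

Step 1 — Angular frequency: ω = 2π·f = 2π·371 = 2331 rad/s.
Step 2 — Component impedances:
  R: Z = R = 2200 Ω
  L: Z = jωL = j·2331·0.00121 = 0 + j2.821 Ω
Step 3 — Series combination: Z_total = R + L = 2200 + j2.821 Ω = 2200∠0.1° Ω.
Step 4 — Source phasor: V = 13.4∠138.3° V = -10 + j8.914 V.
Step 5 — Current: I = V / Z = -0.004543 + j0.004058 A = 0.006091∠138.2° A.
Step 6 — Complex power: S = V·I* = 0.08162 + j0.0001046 VA.
Step 7 — Real power: P = Re(S) = 0.08162 W.
Step 8 — Reactive power: Q = Im(S) = 0.0001046 VAR.
Step 9 — Apparent power: |S| = 0.08162 VA.
Step 10 — Power factor: PF = P/|S| = 1 (lagging).

(a) P = 0.08162 W  (b) Q = 0.0001046 VAR  (c) S = 0.08162 VA  (d) PF = 1 (lagging)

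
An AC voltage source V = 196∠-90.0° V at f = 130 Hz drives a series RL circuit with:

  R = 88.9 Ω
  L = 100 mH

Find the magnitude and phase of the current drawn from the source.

Step 1 — Angular frequency: ω = 2π·f = 2π·130 = 816.8 rad/s.
Step 2 — Component impedances:
  R: Z = R = 88.9 Ω
  L: Z = jωL = j·816.8·0.1 = 0 + j81.68 Ω
Step 3 — Series combination: Z_total = R + L = 88.9 + j81.68 Ω = 120.7∠42.6° Ω.
Step 4 — Source phasor: V = 196∠-90.0° V = 0 - j196 V.
Step 5 — Ohm's law: I = V / Z_total = (0 - j196) / (88.9 + j81.68) = -1.098 - j1.195 A.
Step 6 — Convert to polar: |I| = 1.623 A, ∠I = -132.6°.

I = 1.623∠-132.6° A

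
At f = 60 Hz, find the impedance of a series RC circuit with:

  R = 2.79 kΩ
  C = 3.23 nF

Step 1 — Angular frequency: ω = 2π·f = 2π·60 = 377 rad/s.
Step 2 — Component impedances:
  R: Z = R = 2790 Ω
  C: Z = 1/(jωC) = -j/(ω·C) = 0 - j8.212e+05 Ω
Step 3 — Series combination: Z_total = R + C = 2790 - j8.212e+05 Ω = 8.212e+05∠-89.8° Ω.

Z = 2790 - j8.212e+05 Ω = 8.212e+05∠-89.8° Ω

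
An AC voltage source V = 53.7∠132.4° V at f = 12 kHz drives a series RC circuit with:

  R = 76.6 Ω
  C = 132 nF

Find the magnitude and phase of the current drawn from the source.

Step 1 — Angular frequency: ω = 2π·f = 2π·1.2e+04 = 7.54e+04 rad/s.
Step 2 — Component impedances:
  R: Z = R = 76.6 Ω
  C: Z = 1/(jωC) = -j/(ω·C) = 0 - j100.5 Ω
Step 3 — Series combination: Z_total = R + C = 76.6 - j100.5 Ω = 126.3∠-52.7° Ω.
Step 4 — Source phasor: V = 53.7∠132.4° V = -36.21 + j39.66 V.
Step 5 — Ohm's law: I = V / Z_total = (-36.21 + j39.66) / (76.6 - j100.5) = -0.4234 - j0.03763 A.
Step 6 — Convert to polar: |I| = 0.425 A, ∠I = -174.9°.

I = 0.425∠-174.9° A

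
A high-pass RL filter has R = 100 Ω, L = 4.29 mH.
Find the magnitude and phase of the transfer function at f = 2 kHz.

Step 1 — Angular frequency: ω = 2π·2000 = 1.257e+04 rad/s.
Step 2 — Transfer function: H(jω) = jωL/(R + jωL).
Step 3 — Numerator jωL = j·53.91; denominator R + jωL = 100 + j53.91.
Step 4 — H = 0.2252 + j0.4177.
Step 5 — Magnitude: |H| = 0.4745 (-6.5 dB); phase: φ = 61.7°.

|H| = 0.4745 (-6.5 dB), φ = 61.7°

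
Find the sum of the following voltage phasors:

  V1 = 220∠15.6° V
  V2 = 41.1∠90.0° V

Step 1 — Convert each phasor to rectangular form:
  V1 = 220·(cos(15.6°) + j·sin(15.6°)) = 211.9 + j59.16 V
  V2 = 41.1·(cos(90.0°) + j·sin(90.0°)) = 0 + j41.1 V
Step 2 — Sum components: V_total = 211.9 + j100.3 V.
Step 3 — Convert to polar: |V_total| = 234.4 V, ∠V_total = 25.3°.

V_total = 234.4∠25.3° V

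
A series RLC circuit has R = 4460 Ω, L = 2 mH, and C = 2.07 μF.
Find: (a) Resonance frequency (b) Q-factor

Step 1 — Resonance condition Im(Z)=0 gives ω₀ = 1/√(LC).
Step 2 — ω₀ = 1/√(0.002·2.07e-06) = 1.554e+04 rad/s.
Step 3 — f₀ = ω₀/(2π) = 2474 Hz.
Step 4 — Series Q: Q = ω₀L/R = 1.554e+04·0.002/4460 = 0.006969.

(a) f₀ = 2474 Hz  (b) Q = 0.006969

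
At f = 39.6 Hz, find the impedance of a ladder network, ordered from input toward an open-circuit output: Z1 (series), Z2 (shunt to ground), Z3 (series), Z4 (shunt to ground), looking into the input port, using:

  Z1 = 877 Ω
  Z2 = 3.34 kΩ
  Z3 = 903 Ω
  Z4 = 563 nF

Step 1 — Angular frequency: ω = 2π·f = 2π·39.6 = 248.8 rad/s.
Step 2 — Component impedances:
  Z1: Z = R = 877 Ω
  Z2: Z = R = 3340 Ω
  Z3: Z = R = 903 Ω
  Z4: Z = 1/(jωC) = -j/(ω·C) = 0 - j7139 Ω
Step 3 — Ladder network (open output): work backward from the far end, alternating series and parallel combinations. Z_in = 3531 - j1155 Ω = 3715∠-18.1° Ω.

Z = 3531 - j1155 Ω = 3715∠-18.1° Ω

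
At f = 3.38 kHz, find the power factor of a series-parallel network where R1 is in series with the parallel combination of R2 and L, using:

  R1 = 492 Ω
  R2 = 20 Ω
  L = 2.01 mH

Step 1 — Angular frequency: ω = 2π·f = 2π·3380 = 2.124e+04 rad/s.
Step 2 — Component impedances:
  R1: Z = R = 492 Ω
  R2: Z = R = 20 Ω
  L: Z = jωL = j·2.124e+04·0.00201 = 0 + j42.69 Ω
Step 3 — Parallel branch: R2 || L = 1/(1/R2 + 1/L) = 16.4 + j7.684 Ω.
Step 4 — Series with R1: Z_total = R1 + (R2 || L) = 508.4 + j7.684 Ω = 508.5∠0.9° Ω.
Step 5 — Power factor: PF = cos(φ) = Re(Z)/|Z| = 508.4/508.46 = 0.9999.
Step 6 — Type: Im(Z) = 7.684 ⇒ lagging (phase φ = 0.9°).

PF = 0.9999 (lagging, φ = 0.9°)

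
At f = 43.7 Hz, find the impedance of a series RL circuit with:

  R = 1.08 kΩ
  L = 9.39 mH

Step 1 — Angular frequency: ω = 2π·f = 2π·43.7 = 274.6 rad/s.
Step 2 — Component impedances:
  R: Z = R = 1080 Ω
  L: Z = jωL = j·274.6·0.00939 = 0 + j2.578 Ω
Step 3 — Series combination: Z_total = R + L = 1080 + j2.578 Ω = 1080∠0.1° Ω.

Z = 1080 + j2.578 Ω = 1080∠0.1° Ω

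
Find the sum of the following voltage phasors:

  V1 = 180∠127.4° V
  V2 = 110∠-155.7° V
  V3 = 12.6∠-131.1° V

Step 1 — Convert each phasor to rectangular form:
  V1 = 180·(cos(127.4°) + j·sin(127.4°)) = -109.3 + j143 V
  V2 = 110·(cos(-155.7°) + j·sin(-155.7°)) = -100.3 - j45.27 V
  V3 = 12.6·(cos(-131.1°) + j·sin(-131.1°)) = -8.283 - j9.495 V
Step 2 — Sum components: V_total = -217.9 + j88.23 V.
Step 3 — Convert to polar: |V_total| = 235.1 V, ∠V_total = 158.0°.

V_total = 235.1∠158.0° V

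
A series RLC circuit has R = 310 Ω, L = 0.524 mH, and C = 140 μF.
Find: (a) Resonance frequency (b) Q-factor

Step 1 — Resonance condition Im(Z)=0 gives ω₀ = 1/√(LC).
Step 2 — ω₀ = 1/√(0.000524·0.00014) = 3692 rad/s.
Step 3 — f₀ = ω₀/(2π) = 587.6 Hz.
Step 4 — Series Q: Q = ω₀L/R = 3692·0.000524/310 = 0.006241.

(a) f₀ = 587.6 Hz  (b) Q = 0.006241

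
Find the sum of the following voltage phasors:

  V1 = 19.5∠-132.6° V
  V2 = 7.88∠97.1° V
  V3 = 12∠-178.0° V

Step 1 — Convert each phasor to rectangular form:
  V1 = 19.5·(cos(-132.6°) + j·sin(-132.6°)) = -13.2 - j14.35 V
  V2 = 7.88·(cos(97.1°) + j·sin(97.1°)) = -0.974 + j7.82 V
  V3 = 12·(cos(-178.0°) + j·sin(-178.0°)) = -11.99 - j0.4188 V
Step 2 — Sum components: V_total = -26.17 - j6.953 V.
Step 3 — Convert to polar: |V_total| = 27.07 V, ∠V_total = -165.1°.

V_total = 27.07∠-165.1° V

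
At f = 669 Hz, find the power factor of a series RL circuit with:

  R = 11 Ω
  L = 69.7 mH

Step 1 — Angular frequency: ω = 2π·f = 2π·669 = 4203 rad/s.
Step 2 — Component impedances:
  R: Z = R = 11 Ω
  L: Z = jωL = j·4203·0.0697 = 0 + j293 Ω
Step 3 — Series combination: Z_total = R + L = 11 + j293 Ω = 293.2∠87.8° Ω.
Step 4 — Power factor: PF = cos(φ) = Re(Z)/|Z| = 11/293.2 = 0.03752.
Step 5 — Type: Im(Z) = 293 ⇒ lagging (phase φ = 87.8°).

PF = 0.03752 (lagging, φ = 87.8°)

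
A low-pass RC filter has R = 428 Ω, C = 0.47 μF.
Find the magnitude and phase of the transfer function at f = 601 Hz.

Step 1 — Angular frequency: ω = 2π·601 = 3776 rad/s.
Step 2 — Transfer function: H(jω) = 1/(1 + jωRC).
Step 3 — Denominator: 1 + jωRC = 1 + j·3776·428·4.7e-07 = 1 + j0.7596.
Step 4 — H = 0.6341 - j0.4817.
Step 5 — Magnitude: |H| = 0.7963 (-2.0 dB); phase: φ = -37.2°.

|H| = 0.7963 (-2.0 dB), φ = -37.2°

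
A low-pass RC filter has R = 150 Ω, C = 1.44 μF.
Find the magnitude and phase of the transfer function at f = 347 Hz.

Step 1 — Angular frequency: ω = 2π·347 = 2180 rad/s.
Step 2 — Transfer function: H(jω) = 1/(1 + jωRC).
Step 3 — Denominator: 1 + jωRC = 1 + j·2180·150·1.44e-06 = 1 + j0.4709.
Step 4 — H = 0.8185 - j0.3855.
Step 5 — Magnitude: |H| = 0.9047 (-0.9 dB); phase: φ = -25.2°.

|H| = 0.9047 (-0.9 dB), φ = -25.2°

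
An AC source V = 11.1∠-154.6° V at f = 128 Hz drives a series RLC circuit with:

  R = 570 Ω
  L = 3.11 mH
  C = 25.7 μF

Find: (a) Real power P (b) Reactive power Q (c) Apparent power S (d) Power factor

Step 1 — Angular frequency: ω = 2π·f = 2π·128 = 804.2 rad/s.
Step 2 — Component impedances:
  R: Z = R = 570 Ω
  L: Z = jωL = j·804.2·0.00311 = 0 + j2.501 Ω
  C: Z = 1/(jωC) = -j/(ω·C) = 0 - j48.38 Ω
Step 3 — Series combination: Z_total = R + L + C = 570 - j45.88 Ω = 571.8∠-4.6° Ω.
Step 4 — Source phasor: V = 11.1∠-154.6° V = -10.03 - j4.761 V.
Step 5 — Current: I = V / Z = -0.01681 - j0.009706 A = 0.01941∠-150.0° A.
Step 6 — Complex power: S = V·I* = 0.2148 - j0.01729 VA.
Step 7 — Real power: P = Re(S) = 0.2148 W.
Step 8 — Reactive power: Q = Im(S) = -0.01729 VAR.
Step 9 — Apparent power: |S| = 0.2155 VA.
Step 10 — Power factor: PF = P/|S| = 0.9968 (leading).

(a) P = 0.2148 W  (b) Q = -0.01729 VAR  (c) S = 0.2155 VA  (d) PF = 0.9968 (leading)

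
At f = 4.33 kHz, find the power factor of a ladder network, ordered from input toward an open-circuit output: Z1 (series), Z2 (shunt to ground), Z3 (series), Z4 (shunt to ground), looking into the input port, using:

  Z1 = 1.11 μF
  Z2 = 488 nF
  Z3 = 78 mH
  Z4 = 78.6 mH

Step 1 — Angular frequency: ω = 2π·f = 2π·4330 = 2.721e+04 rad/s.
Step 2 — Component impedances:
  Z1: Z = 1/(jωC) = -j/(ω·C) = 0 - j33.11 Ω
  Z2: Z = 1/(jωC) = -j/(ω·C) = 0 - j75.32 Ω
  Z3: Z = jωL = j·2.721e+04·0.078 = 0 + j2122 Ω
  Z4: Z = jωL = j·2.721e+04·0.0786 = 0 + j2138 Ω
Step 3 — Ladder network (open output): work backward from the far end, alternating series and parallel combinations. Z_in = 0 - j109.8 Ω = 109.8∠-90.0° Ω.
Step 4 — Power factor: PF = cos(φ) = Re(Z)/|Z| = 0/109.8 = 0.
Step 5 — Type: Im(Z) = -109.8 ⇒ leading (phase φ = -90.0°).

PF = 0 (leading, φ = -90.0°)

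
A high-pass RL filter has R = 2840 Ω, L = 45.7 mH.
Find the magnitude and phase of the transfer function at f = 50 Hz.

Step 1 — Angular frequency: ω = 2π·50 = 314.2 rad/s.
Step 2 — Transfer function: H(jω) = jωL/(R + jωL).
Step 3 — Numerator jωL = j·14.36; denominator R + jωL = 2840 + j14.36.
Step 4 — H = 2.556e-05 + j0.005055.
Step 5 — Magnitude: |H| = 0.005055 (-45.9 dB); phase: φ = 89.7°.

|H| = 0.005055 (-45.9 dB), φ = 89.7°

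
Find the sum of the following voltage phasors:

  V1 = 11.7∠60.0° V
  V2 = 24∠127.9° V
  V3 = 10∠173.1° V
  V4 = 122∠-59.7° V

Step 1 — Convert each phasor to rectangular form:
  V1 = 11.7·(cos(60.0°) + j·sin(60.0°)) = 5.85 + j10.13 V
  V2 = 24·(cos(127.9°) + j·sin(127.9°)) = -14.74 + j18.94 V
  V3 = 10·(cos(173.1°) + j·sin(173.1°)) = -9.928 + j1.201 V
  V4 = 122·(cos(-59.7°) + j·sin(-59.7°)) = 61.55 - j105.3 V
Step 2 — Sum components: V_total = 42.73 - j75.06 V.
Step 3 — Convert to polar: |V_total| = 86.37 V, ∠V_total = -60.3°.

V_total = 86.37∠-60.3° V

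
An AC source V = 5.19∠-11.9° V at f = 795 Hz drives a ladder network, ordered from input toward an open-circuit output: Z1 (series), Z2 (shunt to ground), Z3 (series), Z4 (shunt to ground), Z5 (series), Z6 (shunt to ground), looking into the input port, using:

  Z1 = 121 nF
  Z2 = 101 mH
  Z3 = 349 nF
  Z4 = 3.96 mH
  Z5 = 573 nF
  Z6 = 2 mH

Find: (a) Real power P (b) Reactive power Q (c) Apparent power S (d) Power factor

Step 1 — Angular frequency: ω = 2π·f = 2π·795 = 4995 rad/s.
Step 2 — Component impedances:
  Z1: Z = 1/(jωC) = -j/(ω·C) = 0 - j1655 Ω
  Z2: Z = jωL = j·4995·0.101 = 0 + j504.5 Ω
  Z3: Z = 1/(jωC) = -j/(ω·C) = 0 - j573.6 Ω
  Z4: Z = jωL = j·4995·0.00396 = 0 + j19.78 Ω
  Z5: Z = 1/(jωC) = -j/(ω·C) = 0 - j349.4 Ω
  Z6: Z = jωL = j·4995·0.002 = 0 + j9.99 Ω
Step 3 — Ladder network (open output): work backward from the far end, alternating series and parallel combinations. Z_in = 0 + j4140 Ω = 4140∠90.0° Ω.
Step 4 — Source phasor: V = 5.19∠-11.9° V = 5.078 - j1.07 V.
Step 5 — Current: I = V / Z = -0.0002585 - j0.001227 A = 0.001253∠-101.9° A.
Step 6 — Complex power: S = V·I* = 0 + j0.006506 VA.
Step 7 — Real power: P = Re(S) = 0 W.
Step 8 — Reactive power: Q = Im(S) = 0.006506 VAR.
Step 9 — Apparent power: |S| = 0.006506 VA.
Step 10 — Power factor: PF = P/|S| = 0 (lagging).

(a) P = 0 W  (b) Q = 0.006506 VAR  (c) S = 0.006506 VA  (d) PF = 0 (lagging)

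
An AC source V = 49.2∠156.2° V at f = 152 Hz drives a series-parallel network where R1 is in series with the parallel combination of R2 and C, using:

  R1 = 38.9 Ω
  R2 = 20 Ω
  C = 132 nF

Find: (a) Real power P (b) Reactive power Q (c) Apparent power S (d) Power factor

Step 1 — Angular frequency: ω = 2π·f = 2π·152 = 955 rad/s.
Step 2 — Component impedances:
  R1: Z = R = 38.9 Ω
  R2: Z = R = 20 Ω
  C: Z = 1/(jωC) = -j/(ω·C) = 0 - j7932 Ω
Step 3 — Parallel branch: R2 || C = 1/(1/R2 + 1/C) = 20 - j0.05043 Ω.
Step 4 — Series with R1: Z_total = R1 + (R2 || C) = 58.9 - j0.05043 Ω = 58.9∠-0.0° Ω.
Step 5 — Source phasor: V = 49.2∠156.2° V = -45.02 + j19.85 V.
Step 6 — Current: I = V / Z = -0.7646 + j0.3364 A = 0.8353∠156.2° A.
Step 7 — Complex power: S = V·I* = 41.1 - j0.03518 VA.
Step 8 — Real power: P = Re(S) = 41.1 W.
Step 9 — Reactive power: Q = Im(S) = -0.03518 VAR.
Step 10 — Apparent power: |S| = 41.1 VA.
Step 11 — Power factor: PF = P/|S| = 1 (leading).

(a) P = 41.1 W  (b) Q = -0.03518 VAR  (c) S = 41.1 VA  (d) PF = 1 (leading)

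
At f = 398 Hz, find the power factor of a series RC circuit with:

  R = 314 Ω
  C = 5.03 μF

Step 1 — Angular frequency: ω = 2π·f = 2π·398 = 2501 rad/s.
Step 2 — Component impedances:
  R: Z = R = 314 Ω
  C: Z = 1/(jωC) = -j/(ω·C) = 0 - j79.5 Ω
Step 3 — Series combination: Z_total = R + C = 314 - j79.5 Ω = 323.9∠-14.2° Ω.
Step 4 — Power factor: PF = cos(φ) = Re(Z)/|Z| = 314/323.9 = 0.9694.
Step 5 — Type: Im(Z) = -79.5 ⇒ leading (phase φ = -14.2°).

PF = 0.9694 (leading, φ = -14.2°)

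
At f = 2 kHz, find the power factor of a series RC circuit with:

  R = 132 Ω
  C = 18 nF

Step 1 — Angular frequency: ω = 2π·f = 2π·2000 = 1.257e+04 rad/s.
Step 2 — Component impedances:
  R: Z = R = 132 Ω
  C: Z = 1/(jωC) = -j/(ω·C) = 0 - j4421 Ω
Step 3 — Series combination: Z_total = R + C = 132 - j4421 Ω = 4423∠-88.3° Ω.
Step 4 — Power factor: PF = cos(φ) = Re(Z)/|Z| = 132/4423 = 0.02984.
Step 5 — Type: Im(Z) = -4421 ⇒ leading (phase φ = -88.3°).

PF = 0.02984 (leading, φ = -88.3°)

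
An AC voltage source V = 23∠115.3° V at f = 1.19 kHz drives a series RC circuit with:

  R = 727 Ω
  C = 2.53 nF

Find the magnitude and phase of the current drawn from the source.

Step 1 — Angular frequency: ω = 2π·f = 2π·1190 = 7477 rad/s.
Step 2 — Component impedances:
  R: Z = R = 727 Ω
  C: Z = 1/(jωC) = -j/(ω·C) = 0 - j5.286e+04 Ω
Step 3 — Series combination: Z_total = R + C = 727 - j5.286e+04 Ω = 5.287e+04∠-89.2° Ω.
Step 4 — Source phasor: V = 23∠115.3° V = -9.829 + j20.79 V.
Step 5 — Ohm's law: I = V / Z_total = (-9.829 + j20.79) / (727 - j5.286e+04) = -0.0003958 - j0.0001805 A.
Step 6 — Convert to polar: |I| = 0.000435 A, ∠I = -155.5°.

I = 0.000435∠-155.5° A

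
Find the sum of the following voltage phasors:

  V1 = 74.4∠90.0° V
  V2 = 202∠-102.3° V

Step 1 — Convert each phasor to rectangular form:
  V1 = 74.4·(cos(90.0°) + j·sin(90.0°)) = 0 + j74.4 V
  V2 = 202·(cos(-102.3°) + j·sin(-102.3°)) = -43.03 - j197.4 V
Step 2 — Sum components: V_total = -43.03 - j123 V.
Step 3 — Convert to polar: |V_total| = 130.3 V, ∠V_total = -109.3°.

V_total = 130.3∠-109.3° V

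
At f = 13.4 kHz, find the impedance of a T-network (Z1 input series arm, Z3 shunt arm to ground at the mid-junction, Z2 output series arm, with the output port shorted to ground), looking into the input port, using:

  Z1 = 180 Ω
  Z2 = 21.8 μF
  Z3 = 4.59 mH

Step 1 — Angular frequency: ω = 2π·f = 2π·1.34e+04 = 8.419e+04 rad/s.
Step 2 — Component impedances:
  Z1: Z = R = 180 Ω
  Z2: Z = 1/(jωC) = -j/(ω·C) = 0 - j0.5448 Ω
  Z3: Z = jωL = j·8.419e+04·0.00459 = 0 + j386.5 Ω
Step 3 — With the output port shorted to ground, the output series arm Z2 runs from the junction to ground; the shunt arm Z3 also runs from the junction to ground. They appear in parallel: Z3 || Z2 = 0 - j0.5456 Ω.
Step 4 — Series with input arm Z1: Z_in = Z1 + (Z3 || Z2) = 180 - j0.5456 Ω = 180∠-0.2° Ω.

Z = 180 - j0.5456 Ω = 180∠-0.2° Ω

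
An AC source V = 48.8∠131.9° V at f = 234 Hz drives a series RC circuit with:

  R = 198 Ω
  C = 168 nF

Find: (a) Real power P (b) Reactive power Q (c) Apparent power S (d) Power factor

Step 1 — Angular frequency: ω = 2π·f = 2π·234 = 1470 rad/s.
Step 2 — Component impedances:
  R: Z = R = 198 Ω
  C: Z = 1/(jωC) = -j/(ω·C) = 0 - j4049 Ω
Step 3 — Series combination: Z_total = R + C = 198 - j4049 Ω = 4053∠-87.2° Ω.
Step 4 — Source phasor: V = 48.8∠131.9° V = -32.59 + j36.32 V.
Step 5 — Current: I = V / Z = -0.009343 - j0.007593 A = 0.01204∠-140.9° A.
Step 6 — Complex power: S = V·I* = 0.0287 - j0.5868 VA.
Step 7 — Real power: P = Re(S) = 0.0287 W.
Step 8 — Reactive power: Q = Im(S) = -0.5868 VAR.
Step 9 — Apparent power: |S| = 0.5875 VA.
Step 10 — Power factor: PF = P/|S| = 0.04885 (leading).

(a) P = 0.0287 W  (b) Q = -0.5868 VAR  (c) S = 0.5875 VA  (d) PF = 0.04885 (leading)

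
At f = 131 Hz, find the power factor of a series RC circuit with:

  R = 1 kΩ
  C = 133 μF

Step 1 — Angular frequency: ω = 2π·f = 2π·131 = 823.1 rad/s.
Step 2 — Component impedances:
  R: Z = R = 1000 Ω
  C: Z = 1/(jωC) = -j/(ω·C) = 0 - j9.135 Ω
Step 3 — Series combination: Z_total = R + C = 1000 - j9.135 Ω = 1000∠-0.5° Ω.
Step 4 — Power factor: PF = cos(φ) = Re(Z)/|Z| = 1000/1000 = 1.
Step 5 — Type: Im(Z) = -9.135 ⇒ leading (phase φ = -0.5°).

PF = 1 (leading, φ = -0.5°)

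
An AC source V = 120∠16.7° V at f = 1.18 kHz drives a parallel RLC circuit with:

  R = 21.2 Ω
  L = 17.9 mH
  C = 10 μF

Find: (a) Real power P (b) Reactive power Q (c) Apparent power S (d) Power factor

Step 1 — Angular frequency: ω = 2π·f = 2π·1180 = 7414 rad/s.
Step 2 — Component impedances:
  R: Z = R = 21.2 Ω
  L: Z = jωL = j·7414·0.0179 = 0 + j132.7 Ω
  C: Z = 1/(jωC) = -j/(ω·C) = 0 - j13.49 Ω
Step 3 — Parallel combination: 1/Z_total = 1/R + 1/L + 1/C; Z_total = 7.081 - j9.999 Ω = 12.25∠-54.7° Ω.
Step 4 — Source phasor: V = 120∠16.7° V = 114.9 + j34.48 V.
Step 5 — Current: I = V / Z = 3.125 + j9.282 A = 9.794∠71.4° A.
Step 6 — Complex power: S = V·I* = 679.2 - j959.1 VA.
Step 7 — Real power: P = Re(S) = 679.2 W.
Step 8 — Reactive power: Q = Im(S) = -959.1 VAR.
Step 9 — Apparent power: |S| = 1175 VA.
Step 10 — Power factor: PF = P/|S| = 0.5779 (leading).

(a) P = 679.2 W  (b) Q = -959.1 VAR  (c) S = 1175 VA  (d) PF = 0.5779 (leading)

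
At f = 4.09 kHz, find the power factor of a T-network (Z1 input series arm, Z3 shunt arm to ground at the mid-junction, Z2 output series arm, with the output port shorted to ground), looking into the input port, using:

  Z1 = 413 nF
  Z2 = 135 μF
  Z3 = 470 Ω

Step 1 — Angular frequency: ω = 2π·f = 2π·4090 = 2.57e+04 rad/s.
Step 2 — Component impedances:
  Z1: Z = 1/(jωC) = -j/(ω·C) = 0 - j94.22 Ω
  Z2: Z = 1/(jωC) = -j/(ω·C) = 0 - j0.2882 Ω
  Z3: Z = R = 470 Ω
Step 3 — With the output port shorted to ground, the output series arm Z2 runs from the junction to ground; the shunt arm Z3 also runs from the junction to ground. They appear in parallel: Z3 || Z2 = 0.0001768 - j0.2882 Ω.
Step 4 — Series with input arm Z1: Z_in = Z1 + (Z3 || Z2) = 0.0001768 - j94.51 Ω = 94.51∠-90.0° Ω.
Step 5 — Power factor: PF = cos(φ) = Re(Z)/|Z| = 0.000176778/94.509 = 1.87e-06.
Step 6 — Type: Im(Z) = -94.51 ⇒ leading (phase φ = -90.0°).

PF = 1.87e-06 (leading, φ = -90.0°)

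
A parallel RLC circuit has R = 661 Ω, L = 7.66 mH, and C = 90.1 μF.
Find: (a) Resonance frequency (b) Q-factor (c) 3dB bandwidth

Step 1 — Resonance: ω₀ = 1/√(LC) = 1/√(0.00766·9.01e-05) = 1204 rad/s.
Step 2 — f₀ = ω₀/(2π) = 191.6 Hz.
Step 3 — Parallel Q: Q = R/(ω₀L) = 661/(1204·0.00766) = 71.69.
Step 4 — Bandwidth: Δω = ω₀/Q = 16.79 rad/s; BW = Δω/(2π) = 2.672 Hz.

(a) f₀ = 191.6 Hz  (b) Q = 71.69  (c) BW = 2.672 Hz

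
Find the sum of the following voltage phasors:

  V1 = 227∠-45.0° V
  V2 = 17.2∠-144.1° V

Step 1 — Convert each phasor to rectangular form:
  V1 = 227·(cos(-45.0°) + j·sin(-45.0°)) = 160.5 - j160.5 V
  V2 = 17.2·(cos(-144.1°) + j·sin(-144.1°)) = -13.93 - j10.09 V
Step 2 — Sum components: V_total = 146.6 - j170.6 V.
Step 3 — Convert to polar: |V_total| = 224.9 V, ∠V_total = -49.3°.

V_total = 224.9∠-49.3° V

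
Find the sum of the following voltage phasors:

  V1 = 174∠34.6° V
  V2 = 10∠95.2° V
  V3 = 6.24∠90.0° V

Step 1 — Convert each phasor to rectangular form:
  V1 = 174·(cos(34.6°) + j·sin(34.6°)) = 143.2 + j98.8 V
  V2 = 10·(cos(95.2°) + j·sin(95.2°)) = -0.9063 + j9.959 V
  V3 = 6.24·(cos(90.0°) + j·sin(90.0°)) = 0 + j6.24 V
Step 2 — Sum components: V_total = 142.3 + j115 V.
Step 3 — Convert to polar: |V_total| = 183 V, ∠V_total = 38.9°.

V_total = 183∠38.9° V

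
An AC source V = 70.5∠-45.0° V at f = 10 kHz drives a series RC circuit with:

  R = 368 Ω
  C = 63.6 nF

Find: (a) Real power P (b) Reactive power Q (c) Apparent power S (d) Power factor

Step 1 — Angular frequency: ω = 2π·f = 2π·1e+04 = 6.283e+04 rad/s.
Step 2 — Component impedances:
  R: Z = R = 368 Ω
  C: Z = 1/(jωC) = -j/(ω·C) = 0 - j250.2 Ω
Step 3 — Series combination: Z_total = R + C = 368 - j250.2 Ω = 445∠-34.2° Ω.
Step 4 — Source phasor: V = 70.5∠-45.0° V = 49.85 - j49.85 V.
Step 5 — Current: I = V / Z = 0.1556 - j0.02964 A = 0.1584∠-10.8° A.
Step 6 — Complex power: S = V·I* = 9.235 - j6.28 VA.
Step 7 — Real power: P = Re(S) = 9.235 W.
Step 8 — Reactive power: Q = Im(S) = -6.28 VAR.
Step 9 — Apparent power: |S| = 11.17 VA.
Step 10 — Power factor: PF = P/|S| = 0.8269 (leading).

(a) P = 9.235 W  (b) Q = -6.28 VAR  (c) S = 11.17 VA  (d) PF = 0.8269 (leading)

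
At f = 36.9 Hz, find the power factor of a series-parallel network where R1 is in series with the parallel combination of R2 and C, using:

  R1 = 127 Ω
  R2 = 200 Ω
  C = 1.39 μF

Step 1 — Angular frequency: ω = 2π·f = 2π·36.9 = 231.8 rad/s.
Step 2 — Component impedances:
  R1: Z = R = 127 Ω
  R2: Z = R = 200 Ω
  C: Z = 1/(jωC) = -j/(ω·C) = 0 - j3103 Ω
Step 3 — Parallel branch: R2 || C = 1/(1/R2 + 1/C) = 199.2 - j12.84 Ω.
Step 4 — Series with R1: Z_total = R1 + (R2 || C) = 326.2 - j12.84 Ω = 326.4∠-2.3° Ω.
Step 5 — Power factor: PF = cos(φ) = Re(Z)/|Z| = 326.17/326.43 = 0.9992.
Step 6 — Type: Im(Z) = -12.84 ⇒ leading (phase φ = -2.3°).

PF = 0.9992 (leading, φ = -2.3°)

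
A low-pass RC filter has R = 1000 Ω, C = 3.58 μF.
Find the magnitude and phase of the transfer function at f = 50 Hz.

Step 1 — Angular frequency: ω = 2π·50 = 314.2 rad/s.
Step 2 — Transfer function: H(jω) = 1/(1 + jωRC).
Step 3 — Denominator: 1 + jωRC = 1 + j·314.2·1000·3.58e-06 = 1 + j1.125.
Step 4 — H = 0.4415 - j0.4966.
Step 5 — Magnitude: |H| = 0.6645 (-3.6 dB); phase: φ = -48.4°.

|H| = 0.6645 (-3.6 dB), φ = -48.4°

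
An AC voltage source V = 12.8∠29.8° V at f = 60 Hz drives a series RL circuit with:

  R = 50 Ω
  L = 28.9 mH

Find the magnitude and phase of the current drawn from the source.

Step 1 — Angular frequency: ω = 2π·f = 2π·60 = 377 rad/s.
Step 2 — Component impedances:
  R: Z = R = 50 Ω
  L: Z = jωL = j·377·0.0289 = 0 + j10.9 Ω
Step 3 — Series combination: Z_total = R + L = 50 + j10.9 Ω = 51.17∠12.3° Ω.
Step 4 — Source phasor: V = 12.8∠29.8° V = 11.11 + j6.361 V.
Step 5 — Ohm's law: I = V / Z_total = (11.11 + j6.361) / (50 + j10.9) = 0.2385 + j0.07525 A.
Step 6 — Convert to polar: |I| = 0.2501 A, ∠I = 17.5°.

I = 0.2501∠17.5° A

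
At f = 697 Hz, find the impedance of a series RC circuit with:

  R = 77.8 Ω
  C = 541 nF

Step 1 — Angular frequency: ω = 2π·f = 2π·697 = 4379 rad/s.
Step 2 — Component impedances:
  R: Z = R = 77.8 Ω
  C: Z = 1/(jωC) = -j/(ω·C) = 0 - j422.1 Ω
Step 3 — Series combination: Z_total = R + C = 77.8 - j422.1 Ω = 429.2∠-79.6° Ω.

Z = 77.8 - j422.1 Ω = 429.2∠-79.6° Ω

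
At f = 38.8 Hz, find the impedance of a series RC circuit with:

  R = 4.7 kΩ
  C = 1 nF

Step 1 — Angular frequency: ω = 2π·f = 2π·38.8 = 243.8 rad/s.
Step 2 — Component impedances:
  R: Z = R = 4700 Ω
  C: Z = 1/(jωC) = -j/(ω·C) = 0 - j4.102e+06 Ω
Step 3 — Series combination: Z_total = R + C = 4700 - j4.102e+06 Ω = 4.102e+06∠-89.9° Ω.

Z = 4700 - j4.102e+06 Ω = 4.102e+06∠-89.9° Ω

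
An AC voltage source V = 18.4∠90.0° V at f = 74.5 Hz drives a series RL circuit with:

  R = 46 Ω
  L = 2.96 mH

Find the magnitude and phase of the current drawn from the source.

Step 1 — Angular frequency: ω = 2π·f = 2π·74.5 = 468.1 rad/s.
Step 2 — Component impedances:
  R: Z = R = 46 Ω
  L: Z = jωL = j·468.1·0.00296 = 0 + j1.386 Ω
Step 3 — Series combination: Z_total = R + L = 46 + j1.386 Ω = 46.02∠1.7° Ω.
Step 4 — Source phasor: V = 18.4∠90.0° V = 0 + j18.4 V.
Step 5 — Ohm's law: I = V / Z_total = (0 + j18.4) / (46 + j1.386) = 0.01204 + j0.3996 A.
Step 6 — Convert to polar: |I| = 0.3998 A, ∠I = 88.3°.

I = 0.3998∠88.3° A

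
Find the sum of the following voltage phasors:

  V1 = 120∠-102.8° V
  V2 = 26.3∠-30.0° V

Step 1 — Convert each phasor to rectangular form:
  V1 = 120·(cos(-102.8°) + j·sin(-102.8°)) = -26.59 - j117 V
  V2 = 26.3·(cos(-30.0°) + j·sin(-30.0°)) = 22.78 - j13.15 V
Step 2 — Sum components: V_total = -3.809 - j130.2 V.
Step 3 — Convert to polar: |V_total| = 130.2 V, ∠V_total = -91.7°.

V_total = 130.2∠-91.7° V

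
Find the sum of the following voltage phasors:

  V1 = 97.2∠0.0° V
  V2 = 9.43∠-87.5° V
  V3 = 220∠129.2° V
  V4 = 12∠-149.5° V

Step 1 — Convert each phasor to rectangular form:
  V1 = 97.2·(cos(0.0°) + j·sin(0.0°)) = 97.2 V
  V2 = 9.43·(cos(-87.5°) + j·sin(-87.5°)) = 0.4113 - j9.421 V
  V3 = 220·(cos(129.2°) + j·sin(129.2°)) = -139 + j170.5 V
  V4 = 12·(cos(-149.5°) + j·sin(-149.5°)) = -10.34 - j6.09 V
Step 2 — Sum components: V_total = -51.77 + j155 V.
Step 3 — Convert to polar: |V_total| = 163.4 V, ∠V_total = 108.5°.

V_total = 163.4∠108.5° V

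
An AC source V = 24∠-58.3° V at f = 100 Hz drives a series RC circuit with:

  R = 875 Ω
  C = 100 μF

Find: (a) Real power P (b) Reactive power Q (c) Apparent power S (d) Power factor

Step 1 — Angular frequency: ω = 2π·f = 2π·100 = 628.3 rad/s.
Step 2 — Component impedances:
  R: Z = R = 875 Ω
  C: Z = 1/(jωC) = -j/(ω·C) = 0 - j15.92 Ω
Step 3 — Series combination: Z_total = R + C = 875 - j15.92 Ω = 875.1∠-1.0° Ω.
Step 4 — Source phasor: V = 24∠-58.3° V = 12.61 - j20.42 V.
Step 5 — Current: I = V / Z = 0.01483 - j0.02307 A = 0.02742∠-57.3° A.
Step 6 — Complex power: S = V·I* = 0.6581 - j0.01197 VA.
Step 7 — Real power: P = Re(S) = 0.6581 W.
Step 8 — Reactive power: Q = Im(S) = -0.01197 VAR.
Step 9 — Apparent power: |S| = 0.6582 VA.
Step 10 — Power factor: PF = P/|S| = 0.9998 (leading).

(a) P = 0.6581 W  (b) Q = -0.01197 VAR  (c) S = 0.6582 VA  (d) PF = 0.9998 (leading)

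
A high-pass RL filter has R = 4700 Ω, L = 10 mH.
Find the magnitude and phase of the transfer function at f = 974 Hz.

Step 1 — Angular frequency: ω = 2π·974 = 6120 rad/s.
Step 2 — Transfer function: H(jω) = jωL/(R + jωL).
Step 3 — Numerator jωL = j·61.2; denominator R + jωL = 4700 + j61.2.
Step 4 — H = 0.0001695 + j0.01302.
Step 5 — Magnitude: |H| = 0.01302 (-37.7 dB); phase: φ = 89.3°.

|H| = 0.01302 (-37.7 dB), φ = 89.3°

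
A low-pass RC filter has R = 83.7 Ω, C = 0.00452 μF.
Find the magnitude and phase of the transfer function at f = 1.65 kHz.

Step 1 — Angular frequency: ω = 2π·1650 = 1.037e+04 rad/s.
Step 2 — Transfer function: H(jω) = 1/(1 + jωRC).
Step 3 — Denominator: 1 + jωRC = 1 + j·1.037e+04·83.7·4.52e-09 = 1 + j0.003922.
Step 4 — H = 1 - j0.003922.
Step 5 — Magnitude: |H| = 1 (-0.0 dB); phase: φ = -0.2°.

|H| = 1 (-0.0 dB), φ = -0.2°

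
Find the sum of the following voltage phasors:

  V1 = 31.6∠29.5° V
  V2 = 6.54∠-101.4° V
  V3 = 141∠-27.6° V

Step 1 — Convert each phasor to rectangular form:
  V1 = 31.6·(cos(29.5°) + j·sin(29.5°)) = 27.5 + j15.56 V
  V2 = 6.54·(cos(-101.4°) + j·sin(-101.4°)) = -1.293 - j6.411 V
  V3 = 141·(cos(-27.6°) + j·sin(-27.6°)) = 125 - j65.32 V
Step 2 — Sum components: V_total = 151.2 - j56.18 V.
Step 3 — Convert to polar: |V_total| = 161.3 V, ∠V_total = -20.4°.

V_total = 161.3∠-20.4° V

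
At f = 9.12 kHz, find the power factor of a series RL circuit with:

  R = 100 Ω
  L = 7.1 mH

Step 1 — Angular frequency: ω = 2π·f = 2π·9120 = 5.73e+04 rad/s.
Step 2 — Component impedances:
  R: Z = R = 100 Ω
  L: Z = jωL = j·5.73e+04·0.0071 = 0 + j406.8 Ω
Step 3 — Series combination: Z_total = R + L = 100 + j406.8 Ω = 419∠76.2° Ω.
Step 4 — Power factor: PF = cos(φ) = Re(Z)/|Z| = 100/419 = 0.2387.
Step 5 — Type: Im(Z) = 406.8 ⇒ lagging (phase φ = 76.2°).

PF = 0.2387 (lagging, φ = 76.2°)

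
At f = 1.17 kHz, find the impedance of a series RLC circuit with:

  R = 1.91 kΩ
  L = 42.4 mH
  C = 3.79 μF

Step 1 — Angular frequency: ω = 2π·f = 2π·1170 = 7351 rad/s.
Step 2 — Component impedances:
  R: Z = R = 1910 Ω
  L: Z = jωL = j·7351·0.0424 = 0 + j311.7 Ω
  C: Z = 1/(jωC) = -j/(ω·C) = 0 - j35.89 Ω
Step 3 — Series combination: Z_total = R + L + C = 1910 + j275.8 Ω = 1930∠8.2° Ω.

Z = 1910 + j275.8 Ω = 1930∠8.2° Ω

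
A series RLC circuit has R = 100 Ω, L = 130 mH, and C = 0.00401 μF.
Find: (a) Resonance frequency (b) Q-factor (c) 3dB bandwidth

Step 1 — Resonance: ω₀ = 1/√(LC) = 1/√(0.13·4.01e-09) = 4.38e+04 rad/s.
Step 2 — f₀ = ω₀/(2π) = 6971 Hz.
Step 3 — Series Q: Q = ω₀L/R = 4.38e+04·0.13/100 = 56.94.
Step 4 — Bandwidth: Δω = ω₀/Q = 769.2 rad/s; BW = Δω/(2π) = 122.4 Hz.

(a) f₀ = 6971 Hz  (b) Q = 56.94  (c) BW = 122.4 Hz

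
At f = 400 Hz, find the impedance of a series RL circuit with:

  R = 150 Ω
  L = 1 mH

Step 1 — Angular frequency: ω = 2π·f = 2π·400 = 2513 rad/s.
Step 2 — Component impedances:
  R: Z = R = 150 Ω
  L: Z = jωL = j·2513·0.001 = 0 + j2.513 Ω
Step 3 — Series combination: Z_total = R + L = 150 + j2.513 Ω = 150∠1.0° Ω.

Z = 150 + j2.513 Ω = 150∠1.0° Ω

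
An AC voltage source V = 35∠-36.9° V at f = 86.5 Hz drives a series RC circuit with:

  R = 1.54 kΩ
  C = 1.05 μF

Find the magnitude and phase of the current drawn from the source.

Step 1 — Angular frequency: ω = 2π·f = 2π·86.5 = 543.5 rad/s.
Step 2 — Component impedances:
  R: Z = R = 1540 Ω
  C: Z = 1/(jωC) = -j/(ω·C) = 0 - j1752 Ω
Step 3 — Series combination: Z_total = R + C = 1540 - j1752 Ω = 2333∠-48.7° Ω.
Step 4 — Source phasor: V = 35∠-36.9° V = 27.99 - j21.01 V.
Step 5 — Ohm's law: I = V / Z_total = (27.99 - j21.01) / (1540 - j1752) = 0.01469 + j0.003065 A.
Step 6 — Convert to polar: |I| = 0.015 A, ∠I = 11.8°.

I = 0.015∠11.8° A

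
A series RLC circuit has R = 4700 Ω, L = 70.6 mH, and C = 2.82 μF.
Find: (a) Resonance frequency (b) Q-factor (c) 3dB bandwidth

Step 1 — Resonance: ω₀ = 1/√(LC) = 1/√(0.0706·2.82e-06) = 2241 rad/s.
Step 2 — f₀ = ω₀/(2π) = 356.7 Hz.
Step 3 — Series Q: Q = ω₀L/R = 2241·0.0706/4700 = 0.03367.
Step 4 — Bandwidth: Δω = ω₀/Q = 6.657e+04 rad/s; BW = Δω/(2π) = 1.06e+04 Hz.

(a) f₀ = 356.7 Hz  (b) Q = 0.03367  (c) BW = 1.06e+04 Hz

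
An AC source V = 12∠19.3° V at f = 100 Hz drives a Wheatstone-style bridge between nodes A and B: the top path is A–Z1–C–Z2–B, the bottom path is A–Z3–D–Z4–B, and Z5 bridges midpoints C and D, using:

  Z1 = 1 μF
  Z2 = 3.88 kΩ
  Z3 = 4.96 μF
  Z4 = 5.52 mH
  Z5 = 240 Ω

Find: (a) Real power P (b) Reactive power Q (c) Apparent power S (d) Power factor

Step 1 — Angular frequency: ω = 2π·f = 2π·100 = 628.3 rad/s.
Step 2 — Component impedances:
  Z1: Z = 1/(jωC) = -j/(ω·C) = 0 - j1592 Ω
  Z2: Z = R = 3880 Ω
  Z3: Z = 1/(jωC) = -j/(ω·C) = 0 - j320.9 Ω
  Z4: Z = jωL = j·628.3·0.00552 = 0 + j3.468 Ω
  Z5: Z = R = 240 Ω
Step 3 — Bridge requires nodal analysis (the Z5 bridge couples midpoints C and D, so the two paths cannot be reduced to a simple series/parallel combination). Setting node B to ground and injecting 1 A at node A, the 3-node admittance system at A, C, D solves to V_A = Z_AB = 6.27 - j264.4 Ω = 264.5∠-88.6° Ω.
Step 4 — Source phasor: V = 12∠19.3° V = 11.33 + j3.966 V.
Step 5 — Current: I = V / Z = -0.01398 + j0.04317 A = 0.04538∠107.9° A.
Step 6 — Complex power: S = V·I* = 0.01291 - j0.5444 VA.
Step 7 — Real power: P = Re(S) = 0.01291 W.
Step 8 — Reactive power: Q = Im(S) = -0.5444 VAR.
Step 9 — Apparent power: |S| = 0.5445 VA.
Step 10 — Power factor: PF = P/|S| = 0.02371 (leading).

(a) P = 0.01291 W  (b) Q = -0.5444 VAR  (c) S = 0.5445 VA  (d) PF = 0.02371 (leading)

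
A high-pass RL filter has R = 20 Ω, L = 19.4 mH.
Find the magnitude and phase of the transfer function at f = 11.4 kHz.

Step 1 — Angular frequency: ω = 2π·1.14e+04 = 7.163e+04 rad/s.
Step 2 — Transfer function: H(jω) = jωL/(R + jωL).
Step 3 — Numerator jωL = j·1390; denominator R + jωL = 20 + j1390.
Step 4 — H = 0.9998 + j0.01439.
Step 5 — Magnitude: |H| = 0.9999 (-0.0 dB); phase: φ = 0.8°.

|H| = 0.9999 (-0.0 dB), φ = 0.8°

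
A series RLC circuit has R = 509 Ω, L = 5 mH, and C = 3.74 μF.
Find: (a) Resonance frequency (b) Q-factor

Step 1 — Resonance condition Im(Z)=0 gives ω₀ = 1/√(LC).
Step 2 — ω₀ = 1/√(0.005·3.74e-06) = 7313 rad/s.
Step 3 — f₀ = ω₀/(2π) = 1164 Hz.
Step 4 — Series Q: Q = ω₀L/R = 7313·0.005/509 = 0.07183.

(a) f₀ = 1164 Hz  (b) Q = 0.07183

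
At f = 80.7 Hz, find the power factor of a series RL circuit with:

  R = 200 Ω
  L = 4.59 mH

Step 1 — Angular frequency: ω = 2π·f = 2π·80.7 = 507.1 rad/s.
Step 2 — Component impedances:
  R: Z = R = 200 Ω
  L: Z = jωL = j·507.1·0.00459 = 0 + j2.327 Ω
Step 3 — Series combination: Z_total = R + L = 200 + j2.327 Ω = 200∠0.7° Ω.
Step 4 — Power factor: PF = cos(φ) = Re(Z)/|Z| = 200/200.014 = 0.9999.
Step 5 — Type: Im(Z) = 2.327 ⇒ lagging (phase φ = 0.7°).

PF = 0.9999 (lagging, φ = 0.7°)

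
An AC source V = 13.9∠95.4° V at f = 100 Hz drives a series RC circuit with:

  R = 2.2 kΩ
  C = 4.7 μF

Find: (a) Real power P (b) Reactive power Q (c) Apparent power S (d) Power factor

Step 1 — Angular frequency: ω = 2π·f = 2π·100 = 628.3 rad/s.
Step 2 — Component impedances:
  R: Z = R = 2200 Ω
  C: Z = 1/(jωC) = -j/(ω·C) = 0 - j338.6 Ω
Step 3 — Series combination: Z_total = R + C = 2200 - j338.6 Ω = 2226∠-8.8° Ω.
Step 4 — Source phasor: V = 13.9∠95.4° V = -1.308 + j13.84 V.
Step 5 — Current: I = V / Z = -0.001527 + j0.006055 A = 0.006245∠104.2° A.
Step 6 — Complex power: S = V·I* = 0.08579 - j0.0132 VA.
Step 7 — Real power: P = Re(S) = 0.08579 W.
Step 8 — Reactive power: Q = Im(S) = -0.0132 VAR.
Step 9 — Apparent power: |S| = 0.0868 VA.
Step 10 — Power factor: PF = P/|S| = 0.9884 (leading).

(a) P = 0.08579 W  (b) Q = -0.0132 VAR  (c) S = 0.0868 VA  (d) PF = 0.9884 (leading)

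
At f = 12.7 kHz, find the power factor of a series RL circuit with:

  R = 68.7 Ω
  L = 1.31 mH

Step 1 — Angular frequency: ω = 2π·f = 2π·1.27e+04 = 7.98e+04 rad/s.
Step 2 — Component impedances:
  R: Z = R = 68.7 Ω
  L: Z = jωL = j·7.98e+04·0.00131 = 0 + j104.5 Ω
Step 3 — Series combination: Z_total = R + L = 68.7 + j104.5 Ω = 125.1∠56.7° Ω.
Step 4 — Power factor: PF = cos(φ) = Re(Z)/|Z| = 68.7/125.1 = 0.5492.
Step 5 — Type: Im(Z) = 104.5 ⇒ lagging (phase φ = 56.7°).

PF = 0.5492 (lagging, φ = 56.7°)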